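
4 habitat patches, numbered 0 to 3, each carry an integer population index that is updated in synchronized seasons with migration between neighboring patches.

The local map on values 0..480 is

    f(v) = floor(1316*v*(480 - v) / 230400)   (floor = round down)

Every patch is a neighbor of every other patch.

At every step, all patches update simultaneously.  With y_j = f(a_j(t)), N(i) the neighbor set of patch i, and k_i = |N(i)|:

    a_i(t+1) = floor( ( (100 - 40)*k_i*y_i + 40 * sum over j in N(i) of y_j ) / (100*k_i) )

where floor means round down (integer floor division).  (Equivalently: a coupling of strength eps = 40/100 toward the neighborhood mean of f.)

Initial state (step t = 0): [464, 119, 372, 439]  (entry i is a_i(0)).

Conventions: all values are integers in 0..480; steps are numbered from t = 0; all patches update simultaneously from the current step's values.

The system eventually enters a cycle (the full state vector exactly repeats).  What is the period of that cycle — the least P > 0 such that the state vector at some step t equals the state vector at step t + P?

Simulating step by step:
t=0: [464, 119, 372, 439]
t=1: [102, 196, 189, 130]
t=2: [250, 295, 294, 268]
t=3: [323, 315, 315, 321]
t=4: [291, 294, 294, 292]
t=5: [313, 312, 312, 312]
t=6: [298, 298, 298, 298]
t=7: [309, 309, 309, 309]
t=8: [301, 301, 301, 301]
t=9: [307, 307, 307, 307]
t=10: [303, 303, 303, 303]
t=11: [306, 306, 306, 306]
t=12: [304, 304, 304, 304]
t=13: [305, 305, 305, 305]
t=14: [304, 304, 304, 304]

Answer: 2
Key observation: The state at step 12, [304, 304, 304, 304], reappears at step 14 — and no state repeats earlier — so the cycle the system enters has period 2.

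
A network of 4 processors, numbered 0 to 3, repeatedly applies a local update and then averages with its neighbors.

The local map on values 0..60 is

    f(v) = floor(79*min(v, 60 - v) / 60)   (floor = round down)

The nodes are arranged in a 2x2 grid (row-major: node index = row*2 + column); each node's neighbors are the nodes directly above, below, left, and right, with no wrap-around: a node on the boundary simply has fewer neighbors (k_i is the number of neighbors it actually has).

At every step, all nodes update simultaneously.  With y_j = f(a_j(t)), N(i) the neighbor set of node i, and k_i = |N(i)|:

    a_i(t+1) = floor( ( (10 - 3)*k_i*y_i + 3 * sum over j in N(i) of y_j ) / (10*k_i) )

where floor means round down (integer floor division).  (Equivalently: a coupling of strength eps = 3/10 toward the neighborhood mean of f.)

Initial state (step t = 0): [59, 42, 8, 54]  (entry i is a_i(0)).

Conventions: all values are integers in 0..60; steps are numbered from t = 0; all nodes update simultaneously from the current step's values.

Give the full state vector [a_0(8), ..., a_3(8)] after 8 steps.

Simulating step by step:
t=0: [59, 42, 8, 54]
t=1: [5, 17, 8, 9]
t=2: [9, 17, 9, 12]
t=3: [12, 19, 11, 15]
t=4: [16, 22, 14, 19]
t=5: [21, 26, 19, 24]
t=6: [27, 32, 26, 30]
t=7: [35, 36, 34, 37]
t=8: [32, 31, 33, 30]

Answer: [32, 31, 33, 30]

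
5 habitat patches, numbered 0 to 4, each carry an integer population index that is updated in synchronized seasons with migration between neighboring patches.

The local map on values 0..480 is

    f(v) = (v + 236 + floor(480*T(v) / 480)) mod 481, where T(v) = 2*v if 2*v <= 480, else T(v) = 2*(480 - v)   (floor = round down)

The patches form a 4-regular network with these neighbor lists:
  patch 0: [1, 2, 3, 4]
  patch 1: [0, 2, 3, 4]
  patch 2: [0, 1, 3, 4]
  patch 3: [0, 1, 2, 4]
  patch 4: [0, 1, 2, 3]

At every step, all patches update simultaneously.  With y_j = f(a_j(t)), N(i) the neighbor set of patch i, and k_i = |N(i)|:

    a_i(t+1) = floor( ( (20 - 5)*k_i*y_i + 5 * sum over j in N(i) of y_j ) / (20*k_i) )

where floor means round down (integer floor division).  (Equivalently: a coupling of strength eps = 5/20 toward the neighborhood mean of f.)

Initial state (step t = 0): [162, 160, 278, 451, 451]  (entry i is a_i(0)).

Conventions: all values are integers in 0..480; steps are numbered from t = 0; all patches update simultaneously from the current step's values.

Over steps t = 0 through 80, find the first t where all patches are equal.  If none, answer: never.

Answer: 15
Key observation: Synchronization is absorbing here: once all patches are equal they stay equal, and step 15 is the first all-equal step.

Derivation:
t=0: [162, 160, 278, 451, 451]  (not all equal)
t=1: [255, 251, 390, 271, 271]  (not all equal)
t=2: [449, 452, 357, 438, 438]  (not all equal)
t=3: [272, 270, 336, 280, 280]  (not all equal)
t=4: [438, 439, 394, 432, 432]  (not all equal)
t=5: [280, 279, 310, 284, 284]  (not all equal)
t=6: [432, 433, 412, 429, 429]  (not all equal)
t=7: [284, 283, 298, 286, 286]  (not all equal)
t=8: [429, 430, 420, 428, 428]  (not all equal)
t=9: [286, 285, 292, 287, 287]  (not all equal)
t=10: [428, 429, 424, 427, 427]  (not all equal)
t=11: [287, 286, 290, 288, 288]  (not all equal)
t=12: [427, 428, 425, 427, 427]  (not all equal)
t=13: [288, 287, 289, 288, 288]  (not all equal)
t=14: [427, 427, 426, 427, 427]  (not all equal)
t=15: [288, 288, 288, 288, 288]  (all equal)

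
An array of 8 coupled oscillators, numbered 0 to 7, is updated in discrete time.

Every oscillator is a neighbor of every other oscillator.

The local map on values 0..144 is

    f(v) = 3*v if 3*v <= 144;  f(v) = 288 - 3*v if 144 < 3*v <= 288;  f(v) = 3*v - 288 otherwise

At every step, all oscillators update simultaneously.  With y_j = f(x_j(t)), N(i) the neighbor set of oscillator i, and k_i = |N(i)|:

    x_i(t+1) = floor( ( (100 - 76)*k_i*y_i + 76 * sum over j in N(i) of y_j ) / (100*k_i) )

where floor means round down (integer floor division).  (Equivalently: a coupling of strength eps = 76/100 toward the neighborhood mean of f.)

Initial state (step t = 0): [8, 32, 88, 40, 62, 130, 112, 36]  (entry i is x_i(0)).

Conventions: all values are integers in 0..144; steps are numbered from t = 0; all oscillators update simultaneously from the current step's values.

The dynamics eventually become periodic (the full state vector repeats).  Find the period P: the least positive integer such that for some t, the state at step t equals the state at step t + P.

Answer: 5
Key observation: The state at step 8, [49, 50, 49, 50, 50, 50, 49, 50], reappears at step 13 — and no state repeats earlier — so the cycle the system enters has period 5.

Derivation:
t=0: [8, 32, 88, 40, 62, 130, 112, 36]
t=1: [70, 80, 70, 83, 81, 81, 74, 81]
t=2: [58, 54, 58, 53, 54, 54, 56, 54]
t=3: [121, 123, 121, 123, 123, 123, 122, 123]
t=4: [78, 79, 78, 79, 79, 79, 78, 79]
t=5: [52, 51, 52, 51, 51, 51, 52, 51]
t=6: [133, 134, 133, 134, 134, 134, 133, 134]
t=7: [112, 113, 112, 113, 113, 113, 112, 113]
t=8: [49, 50, 49, 50, 50, 50, 49, 50]
t=9: [139, 138, 139, 138, 138, 138, 139, 138]
t=10: [127, 126, 127, 126, 126, 126, 127, 126]
t=11: [91, 90, 91, 90, 90, 90, 91, 90]
t=12: [16, 17, 16, 17, 17, 17, 16, 17]
t=13: [49, 50, 49, 50, 50, 50, 49, 50]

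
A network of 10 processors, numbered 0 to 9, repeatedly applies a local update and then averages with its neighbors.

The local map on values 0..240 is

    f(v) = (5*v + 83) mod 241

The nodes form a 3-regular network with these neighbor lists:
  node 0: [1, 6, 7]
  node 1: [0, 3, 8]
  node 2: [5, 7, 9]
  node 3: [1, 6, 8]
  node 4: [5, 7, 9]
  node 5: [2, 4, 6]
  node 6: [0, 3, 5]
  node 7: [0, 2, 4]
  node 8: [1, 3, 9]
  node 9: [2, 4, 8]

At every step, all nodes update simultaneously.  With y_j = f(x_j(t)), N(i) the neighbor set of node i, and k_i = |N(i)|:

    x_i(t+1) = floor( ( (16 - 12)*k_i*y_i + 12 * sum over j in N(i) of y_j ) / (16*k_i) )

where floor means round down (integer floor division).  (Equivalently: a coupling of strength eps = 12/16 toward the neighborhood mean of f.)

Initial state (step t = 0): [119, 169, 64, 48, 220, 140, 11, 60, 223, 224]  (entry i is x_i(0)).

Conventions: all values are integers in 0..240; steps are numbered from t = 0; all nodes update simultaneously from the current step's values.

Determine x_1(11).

Answer: x_1(11) = 82

Derivation:
t=0: [119, 169, 64, 48, 220, 140, 11, 60, 223, 224]
t=1: [170, 179, 150, 164, 165, 144, 119, 179, 190, 213]
t=2: [108, 118, 97, 114, 115, 142, 166, 129, 111, 137]
t=3: [131, 164, 51, 177, 74, 130, 143, 102, 140, 115]
t=4: [95, 64, 98, 79, 127, 98, 26, 108, 105, 136]
t=5: [148, 150, 90, 184, 127, 157, 154, 136, 141, 123]
t=6: [95, 78, 113, 86, 159, 140, 103, 106, 107, 142]
t=7: [138, 118, 106, 128, 104, 124, 70, 132, 117, 131]
t=8: [113, 106, 96, 142, 94, 166, 115, 80, 98, 113]
t=9: [118, 114, 109, 117, 107, 129, 150, 79, 114, 102]
t=10: [177, 179, 124, 159, 122, 99, 123, 177, 159, 141]
t=11: [59, 82, 96, 135, 94, 186, 117, 110, 97, 163]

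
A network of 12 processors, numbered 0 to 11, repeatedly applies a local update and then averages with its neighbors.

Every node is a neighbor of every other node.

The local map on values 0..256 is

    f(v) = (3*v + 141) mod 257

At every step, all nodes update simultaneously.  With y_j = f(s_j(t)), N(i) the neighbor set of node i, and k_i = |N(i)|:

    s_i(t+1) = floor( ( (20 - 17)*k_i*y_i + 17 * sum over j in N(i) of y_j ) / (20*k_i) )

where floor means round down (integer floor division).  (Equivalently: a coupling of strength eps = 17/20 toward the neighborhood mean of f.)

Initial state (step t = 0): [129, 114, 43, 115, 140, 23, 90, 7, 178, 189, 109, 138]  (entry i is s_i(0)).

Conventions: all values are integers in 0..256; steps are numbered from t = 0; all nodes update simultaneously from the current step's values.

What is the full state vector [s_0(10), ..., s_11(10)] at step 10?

Answer: [119, 120, 119, 120, 119, 120, 120, 120, 120, 120, 120, 119]

Derivation:
t=0: [129, 114, 43, 115, 140, 23, 90, 7, 178, 189, 109, 138]
t=1: [129, 144, 129, 145, 131, 143, 139, 140, 140, 142, 143, 131]
t=2: [39, 42, 39, 42, 39, 42, 41, 41, 41, 41, 42, 39]
t=3: [5, 6, 5, 6, 5, 6, 6, 6, 6, 6, 6, 5]
t=4: [157, 158, 157, 158, 157, 158, 158, 158, 158, 158, 158, 157]
t=5: [99, 100, 99, 100, 99, 100, 100, 100, 100, 100, 100, 99]
t=6: [182, 183, 182, 183, 182, 183, 183, 183, 183, 183, 183, 182]
t=7: [174, 175, 174, 175, 174, 175, 175, 175, 175, 175, 175, 174]
t=8: [150, 151, 150, 151, 150, 151, 151, 151, 151, 151, 151, 150]
t=9: [78, 79, 78, 79, 78, 79, 79, 79, 79, 79, 79, 78]
t=10: [119, 120, 119, 120, 119, 120, 120, 120, 120, 120, 120, 119]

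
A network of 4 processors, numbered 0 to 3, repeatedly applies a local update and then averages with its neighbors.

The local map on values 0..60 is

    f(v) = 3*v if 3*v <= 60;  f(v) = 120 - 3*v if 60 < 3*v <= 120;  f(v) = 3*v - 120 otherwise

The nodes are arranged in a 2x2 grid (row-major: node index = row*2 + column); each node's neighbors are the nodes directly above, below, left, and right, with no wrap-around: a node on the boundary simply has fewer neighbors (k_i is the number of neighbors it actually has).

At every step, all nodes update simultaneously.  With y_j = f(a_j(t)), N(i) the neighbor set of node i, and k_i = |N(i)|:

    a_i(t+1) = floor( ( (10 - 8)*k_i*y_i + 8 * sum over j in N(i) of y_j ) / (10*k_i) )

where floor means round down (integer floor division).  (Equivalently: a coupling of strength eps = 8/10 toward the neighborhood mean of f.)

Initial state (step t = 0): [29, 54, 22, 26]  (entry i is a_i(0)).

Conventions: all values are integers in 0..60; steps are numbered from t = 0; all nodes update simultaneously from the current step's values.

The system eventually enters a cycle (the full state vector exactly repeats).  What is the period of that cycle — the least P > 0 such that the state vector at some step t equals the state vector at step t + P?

Answer: 4
Key observation: The state at step 8, [9, 9, 9, 9], reappears at step 12 — and no state repeats earlier — so the cycle the system enters has period 4.

Derivation:
t=0: [29, 54, 22, 26]
t=1: [45, 38, 40, 46]
t=2: [5, 14, 13, 6]
t=3: [35, 21, 21, 36]
t=4: [48, 22, 22, 48]
t=5: [48, 30, 30, 48]
t=6: [28, 25, 25, 28]
t=7: [43, 37, 37, 43]
t=8: [9, 9, 9, 9]
t=9: [27, 27, 27, 27]
t=10: [39, 39, 39, 39]
t=11: [3, 3, 3, 3]
t=12: [9, 9, 9, 9]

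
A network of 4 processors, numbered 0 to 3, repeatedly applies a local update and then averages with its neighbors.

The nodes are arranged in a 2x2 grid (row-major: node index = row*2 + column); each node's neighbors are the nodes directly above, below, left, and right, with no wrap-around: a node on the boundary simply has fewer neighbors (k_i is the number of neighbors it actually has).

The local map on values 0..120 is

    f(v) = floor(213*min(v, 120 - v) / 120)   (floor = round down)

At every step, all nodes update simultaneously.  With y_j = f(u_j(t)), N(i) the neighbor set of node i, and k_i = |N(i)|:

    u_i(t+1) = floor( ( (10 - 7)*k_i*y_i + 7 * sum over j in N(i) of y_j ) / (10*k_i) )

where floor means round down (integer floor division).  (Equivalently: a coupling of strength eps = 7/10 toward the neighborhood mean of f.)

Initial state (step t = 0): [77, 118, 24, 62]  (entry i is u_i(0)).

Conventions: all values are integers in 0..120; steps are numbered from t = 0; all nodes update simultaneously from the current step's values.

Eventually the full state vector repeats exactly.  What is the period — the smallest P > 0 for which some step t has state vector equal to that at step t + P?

Answer: 6
Key observation: The state at step 18, [81, 81, 81, 81], reappears at step 24 — and no state repeats earlier — so the cycle the system enters has period 6.

Derivation:
t=0: [77, 118, 24, 62]
t=1: [38, 63, 74, 46]
t=2: [83, 82, 76, 88]
t=3: [70, 62, 65, 67]
t=4: [96, 94, 92, 97]
t=5: [45, 42, 43, 45]
t=6: [76, 77, 78, 76]
t=7: [75, 77, 76, 75]
t=8: [77, 78, 78, 77]
t=9: [74, 75, 75, 74]
t=10: [79, 80, 80, 79]
t=11: [71, 71, 71, 71]
t=12: [86, 86, 86, 86]
t=13: [60, 60, 60, 60]
t=14: [106, 106, 106, 106]
t=15: [24, 24, 24, 24]
t=16: [42, 42, 42, 42]
t=17: [74, 74, 74, 74]
t=18: [81, 81, 81, 81]
t=19: [69, 69, 69, 69]
t=20: [90, 90, 90, 90]
t=21: [53, 53, 53, 53]
t=22: [94, 94, 94, 94]
t=23: [46, 46, 46, 46]
t=24: [81, 81, 81, 81]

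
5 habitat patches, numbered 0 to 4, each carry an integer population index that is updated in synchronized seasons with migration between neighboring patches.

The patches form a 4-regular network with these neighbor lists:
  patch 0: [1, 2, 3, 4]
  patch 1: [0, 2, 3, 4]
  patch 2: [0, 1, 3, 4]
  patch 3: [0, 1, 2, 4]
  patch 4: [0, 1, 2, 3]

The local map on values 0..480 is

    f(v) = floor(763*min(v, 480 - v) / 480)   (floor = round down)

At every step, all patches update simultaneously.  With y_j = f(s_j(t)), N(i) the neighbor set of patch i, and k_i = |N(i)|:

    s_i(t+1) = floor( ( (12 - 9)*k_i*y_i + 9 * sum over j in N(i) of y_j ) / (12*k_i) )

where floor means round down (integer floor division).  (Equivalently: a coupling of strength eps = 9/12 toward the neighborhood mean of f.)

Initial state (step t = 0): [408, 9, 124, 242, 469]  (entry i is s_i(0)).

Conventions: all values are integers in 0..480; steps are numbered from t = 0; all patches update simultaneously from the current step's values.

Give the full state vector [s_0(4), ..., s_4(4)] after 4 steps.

Simulating step by step:
t=0: [408, 9, 124, 242, 469]
t=1: [142, 135, 147, 158, 136]
t=2: [227, 226, 228, 229, 227]
t=3: [360, 360, 361, 361, 360]
t=4: [189, 189, 189, 189, 189]

Answer: [189, 189, 189, 189, 189]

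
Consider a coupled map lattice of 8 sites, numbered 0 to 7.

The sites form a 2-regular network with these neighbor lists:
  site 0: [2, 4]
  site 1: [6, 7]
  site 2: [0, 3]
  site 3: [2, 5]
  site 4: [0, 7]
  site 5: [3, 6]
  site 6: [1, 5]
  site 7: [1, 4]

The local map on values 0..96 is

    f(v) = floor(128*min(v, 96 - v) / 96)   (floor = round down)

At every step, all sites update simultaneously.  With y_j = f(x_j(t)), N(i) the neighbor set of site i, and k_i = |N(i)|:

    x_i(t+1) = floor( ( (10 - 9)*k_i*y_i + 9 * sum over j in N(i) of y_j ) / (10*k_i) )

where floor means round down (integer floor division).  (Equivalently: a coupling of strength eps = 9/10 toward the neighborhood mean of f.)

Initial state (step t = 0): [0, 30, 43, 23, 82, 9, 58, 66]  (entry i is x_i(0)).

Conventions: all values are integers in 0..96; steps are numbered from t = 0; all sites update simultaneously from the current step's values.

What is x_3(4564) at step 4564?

Answer: x_3(4564) = 61
Key observation: The state at step 32, [61, 61, 61, 61, 61, 61, 61, 61], reappears at step 34: the system is in a cycle of period 2 from step 32 on.  Therefore the state at step 4564 equals the state at step 32 + ((4564 - 32) mod 2) = 32, which is [61, 61, 61, 61, 61, 61, 61, 61].

Derivation:
t=0: [0, 30, 43, 23, 82, 9, 58, 66]
t=1: [33, 44, 19, 34, 19, 37, 28, 30]
t=2: [26, 40, 42, 37, 40, 41, 51, 41]
t=3: [52, 56, 42, 54, 44, 54, 54, 53]
t=4: [57, 56, 56, 56, 57, 56, 54, 55]
t=5: [52, 54, 52, 53, 52, 54, 53, 52]
t=6: [58, 57, 57, 57, 58, 56, 56, 57]
t=7: [50, 52, 51, 52, 50, 52, 52, 51]
t=8: [60, 58, 59, 58, 60, 58, 58, 59]
t=9: [48, 49, 49, 49, 48, 50, 50, 49]
t=10: [63, 61, 62, 61, 63, 61, 61, 62]
t=11: [44, 45, 45, 45, 44, 46, 46, 45]
t=12: [58, 60, 59, 60, 58, 60, 60, 59]
t=13: [49, 48, 49, 48, 49, 48, 48, 49]
t=14: [62, 63, 62, 63, 62, 64, 64, 62]
t=15: [45, 43, 44, 43, 45, 42, 42, 44]
t=16: [59, 57, 58, 57, 59, 56, 56, 58]
t=17: [49, 51, 50, 51, 49, 52, 52, 50]
t=18: [61, 59, 61, 59, 61, 58, 58, 61]
t=19: [46, 48, 47, 48, 46, 49, 49, 47]
t=20: [61, 62, 62, 62, 61, 62, 62, 62]
t=21: [45, 45, 45, 45, 45, 45, 45, 45]
t=22: [60, 60, 60, 60, 60, 60, 60, 60]
t=23: [48, 48, 48, 48, 48, 48, 48, 48]
t=24: [64, 64, 64, 64, 64, 64, 64, 64]
t=25: [42, 42, 42, 42, 42, 42, 42, 42]
t=26: [56, 56, 56, 56, 56, 56, 56, 56]
t=27: [53, 53, 53, 53, 53, 53, 53, 53]
t=28: [57, 57, 57, 57, 57, 57, 57, 57]
t=29: [52, 52, 52, 52, 52, 52, 52, 52]
t=30: [58, 58, 58, 58, 58, 58, 58, 58]
t=31: [50, 50, 50, 50, 50, 50, 50, 50]
t=32: [61, 61, 61, 61, 61, 61, 61, 61]
t=33: [46, 46, 46, 46, 46, 46, 46, 46]
t=34: [61, 61, 61, 61, 61, 61, 61, 61]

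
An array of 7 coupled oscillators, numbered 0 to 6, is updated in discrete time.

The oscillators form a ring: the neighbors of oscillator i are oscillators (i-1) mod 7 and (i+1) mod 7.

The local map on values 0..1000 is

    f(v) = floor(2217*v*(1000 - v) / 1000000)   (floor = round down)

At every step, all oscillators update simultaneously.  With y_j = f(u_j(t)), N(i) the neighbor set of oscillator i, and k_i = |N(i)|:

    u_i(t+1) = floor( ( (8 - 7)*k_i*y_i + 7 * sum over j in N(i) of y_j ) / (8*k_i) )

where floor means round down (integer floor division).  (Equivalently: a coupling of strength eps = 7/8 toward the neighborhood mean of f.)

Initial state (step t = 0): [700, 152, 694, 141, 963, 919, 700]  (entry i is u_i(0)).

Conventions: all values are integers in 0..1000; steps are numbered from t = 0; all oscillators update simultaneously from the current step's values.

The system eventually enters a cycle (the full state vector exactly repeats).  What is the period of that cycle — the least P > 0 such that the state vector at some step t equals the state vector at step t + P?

Answer: 2
Key observation: The state at step 4, [548, 548, 548, 549, 549, 549, 548], reappears at step 6 — and no state repeats earlier — so the cycle the system enters has period 2.

Derivation:
t=0: [700, 152, 694, 141, 963, 919, 700]
t=1: [386, 444, 300, 273, 199, 258, 333]
t=2: [520, 501, 489, 412, 422, 422, 476]
t=3: [553, 553, 546, 545, 538, 545, 547]
t=4: [548, 548, 548, 549, 549, 549, 548]
t=5: [549, 549, 548, 548, 548, 548, 548]
t=6: [548, 548, 548, 549, 549, 549, 548]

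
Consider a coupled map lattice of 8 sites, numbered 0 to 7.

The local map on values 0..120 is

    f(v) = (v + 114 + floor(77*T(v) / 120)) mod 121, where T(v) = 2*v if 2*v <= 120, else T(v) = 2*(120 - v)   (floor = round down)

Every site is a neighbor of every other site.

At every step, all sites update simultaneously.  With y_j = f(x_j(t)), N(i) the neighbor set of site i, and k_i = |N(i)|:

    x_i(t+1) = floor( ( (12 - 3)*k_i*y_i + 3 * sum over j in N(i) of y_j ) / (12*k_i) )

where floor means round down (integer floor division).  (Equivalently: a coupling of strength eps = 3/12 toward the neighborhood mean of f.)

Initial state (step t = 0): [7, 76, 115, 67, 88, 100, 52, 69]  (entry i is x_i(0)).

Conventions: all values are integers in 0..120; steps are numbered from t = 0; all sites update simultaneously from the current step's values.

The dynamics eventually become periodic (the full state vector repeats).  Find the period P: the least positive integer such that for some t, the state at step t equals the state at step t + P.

Answer: 6
Key observation: The state at step 13, [16, 16, 96, 16, 16, 96, 96, 16], reappears at step 19 — and no state repeats earlier — so the cycle the system enters has period 6.

Derivation:
t=0: [7, 76, 115, 67, 88, 100, 52, 69]
t=1: [18, 16, 94, 18, 13, 97, 92, 17]
t=2: [42, 38, 103, 42, 33, 103, 103, 40]
t=3: [89, 83, 110, 89, 75, 110, 110, 87]
t=4: [12, 14, 94, 12, 15, 94, 94, 13]
t=5: [31, 34, 102, 31, 36, 102, 102, 32]
t=6: [69, 74, 108, 69, 78, 108, 108, 71]
t=7: [17, 16, 96, 17, 15, 96, 96, 16]
t=8: [40, 38, 103, 40, 37, 103, 103, 38]
t=9: [86, 83, 110, 86, 81, 110, 110, 83]
t=10: [13, 14, 94, 13, 14, 94, 94, 14]
t=11: [32, 34, 102, 32, 34, 102, 102, 34]
t=12: [72, 74, 109, 72, 74, 109, 109, 74]
t=13: [16, 16, 96, 16, 16, 96, 96, 16]
t=14: [38, 38, 102, 38, 38, 102, 102, 38]
t=15: [83, 83, 111, 83, 83, 111, 111, 83]
t=16: [14, 14, 94, 14, 14, 94, 94, 14]
t=17: [34, 34, 102, 34, 34, 102, 102, 34]
t=18: [75, 75, 109, 75, 75, 109, 109, 75]
t=19: [16, 16, 96, 16, 16, 96, 96, 16]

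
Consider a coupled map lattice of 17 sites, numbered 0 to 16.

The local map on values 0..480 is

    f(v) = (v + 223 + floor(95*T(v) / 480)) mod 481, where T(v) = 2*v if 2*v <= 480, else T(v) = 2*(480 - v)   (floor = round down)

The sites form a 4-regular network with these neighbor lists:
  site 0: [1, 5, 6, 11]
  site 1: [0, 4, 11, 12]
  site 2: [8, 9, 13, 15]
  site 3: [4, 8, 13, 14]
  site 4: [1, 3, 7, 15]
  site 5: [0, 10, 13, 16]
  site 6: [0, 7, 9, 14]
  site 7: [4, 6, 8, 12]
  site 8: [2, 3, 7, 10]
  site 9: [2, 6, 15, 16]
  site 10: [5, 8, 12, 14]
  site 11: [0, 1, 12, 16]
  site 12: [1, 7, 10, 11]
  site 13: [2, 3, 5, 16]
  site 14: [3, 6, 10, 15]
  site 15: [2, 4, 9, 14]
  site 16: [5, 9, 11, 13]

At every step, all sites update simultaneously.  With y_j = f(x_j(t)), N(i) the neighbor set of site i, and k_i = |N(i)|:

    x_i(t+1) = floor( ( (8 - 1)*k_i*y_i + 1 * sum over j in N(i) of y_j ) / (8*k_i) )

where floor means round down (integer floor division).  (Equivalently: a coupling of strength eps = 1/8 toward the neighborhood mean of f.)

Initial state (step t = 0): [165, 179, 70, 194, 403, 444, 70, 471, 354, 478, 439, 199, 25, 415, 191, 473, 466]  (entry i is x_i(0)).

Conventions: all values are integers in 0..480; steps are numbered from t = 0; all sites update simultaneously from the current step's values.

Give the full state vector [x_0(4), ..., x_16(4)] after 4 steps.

Answer: [253, 273, 166, 351, 36, 101, 159, 131, 438, 119, 111, 353, 140, 42, 341, 118, 109]

Derivation:
t=0: [165, 179, 70, 194, 403, 444, 70, 471, 354, 478, 439, 199, 25, 415, 191, 473, 466]
t=1: [427, 441, 303, 26, 181, 207, 308, 217, 150, 225, 191, 60, 253, 182, 30, 212, 205]
t=2: [185, 206, 131, 278, 432, 48, 120, 73, 391, 58, 32, 283, 90, 430, 244, 60, 51]
t=3: [25, 45, 384, 106, 192, 277, 363, 317, 181, 308, 261, 110, 327, 201, 102, 298, 284]
t=4: [253, 273, 166, 351, 36, 101, 159, 131, 438, 119, 111, 353, 140, 42, 341, 118, 109]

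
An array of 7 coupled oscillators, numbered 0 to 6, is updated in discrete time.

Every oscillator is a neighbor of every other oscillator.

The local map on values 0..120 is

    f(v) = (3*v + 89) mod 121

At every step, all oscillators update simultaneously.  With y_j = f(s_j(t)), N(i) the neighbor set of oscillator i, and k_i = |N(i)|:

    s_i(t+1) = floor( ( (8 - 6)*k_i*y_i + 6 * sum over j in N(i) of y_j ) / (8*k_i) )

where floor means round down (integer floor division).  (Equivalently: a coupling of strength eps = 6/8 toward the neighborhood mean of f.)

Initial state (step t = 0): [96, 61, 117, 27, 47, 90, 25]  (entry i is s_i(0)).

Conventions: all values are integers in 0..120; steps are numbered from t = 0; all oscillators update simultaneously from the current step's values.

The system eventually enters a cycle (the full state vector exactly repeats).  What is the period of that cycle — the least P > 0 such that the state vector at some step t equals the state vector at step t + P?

Answer: 5
Key observation: The state at step 4, [51, 51, 51, 51, 51, 51, 51], reappears at step 9 — and no state repeats earlier — so the cycle the system enters has period 5.

Derivation:
t=0: [96, 61, 117, 27, 47, 90, 25]
t=1: [56, 58, 64, 61, 68, 69, 60]
t=2: [31, 32, 34, 33, 36, 36, 33]
t=3: [67, 68, 68, 68, 69, 69, 68]
t=4: [51, 51, 51, 51, 51, 51, 51]
t=5: [0, 0, 0, 0, 0, 0, 0]
t=6: [89, 89, 89, 89, 89, 89, 89]
t=7: [114, 114, 114, 114, 114, 114, 114]
t=8: [68, 68, 68, 68, 68, 68, 68]
t=9: [51, 51, 51, 51, 51, 51, 51]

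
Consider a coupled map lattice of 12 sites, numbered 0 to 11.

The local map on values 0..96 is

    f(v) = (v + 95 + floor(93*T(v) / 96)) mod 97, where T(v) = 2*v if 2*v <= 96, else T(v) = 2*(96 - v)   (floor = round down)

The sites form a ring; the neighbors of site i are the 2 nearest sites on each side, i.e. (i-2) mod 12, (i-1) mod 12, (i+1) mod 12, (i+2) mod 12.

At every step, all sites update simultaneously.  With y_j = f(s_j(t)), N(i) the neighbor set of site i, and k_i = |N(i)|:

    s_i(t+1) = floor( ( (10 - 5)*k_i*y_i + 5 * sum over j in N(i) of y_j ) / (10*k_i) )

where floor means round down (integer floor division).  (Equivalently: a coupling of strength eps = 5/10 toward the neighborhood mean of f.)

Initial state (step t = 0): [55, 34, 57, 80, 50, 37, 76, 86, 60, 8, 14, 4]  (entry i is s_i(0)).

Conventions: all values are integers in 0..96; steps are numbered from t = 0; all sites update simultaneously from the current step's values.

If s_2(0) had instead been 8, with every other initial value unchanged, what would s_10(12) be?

Simulating step by step:
t=0: [55, 34, 8, 80, 50, 37, 76, 86, 60, 8, 14, 4]
t=1: [26, 9, 21, 14, 27, 13, 18, 12, 25, 21, 31, 16]
t=2: [64, 39, 56, 44, 61, 42, 52, 43, 64, 59, 75, 53]
t=3: [26, 23, 29, 27, 30, 27, 32, 28, 27, 28, 23, 29]
t=4: [74, 72, 79, 77, 84, 80, 86, 80, 78, 78, 71, 77]
t=5: [16, 16, 13, 13, 9, 11, 8, 11, 12, 13, 17, 15]
t=6: [43, 42, 36, 34, 27, 28, 25, 30, 33, 37, 43, 42]
t=7: [23, 19, 19, 23, 58, 69, 77, 74, 71, 33, 32, 22]
t=8: [65, 57, 53, 52, 35, 27, 18, 27, 37, 70, 76, 69]
t=9: [26, 31, 31, 37, 26, 59, 45, 58, 24, 25, 17, 22]
t=10: [72, 73, 75, 39, 57, 34, 42, 41, 56, 61, 57, 66]
t=11: [21, 18, 18, 15, 23, 11, 23, 21, 30, 28, 29, 24]
t=12: [60, 52, 52, 45, 55, 43, 62, 62, 78, 77, 78, 68]

Answer: s_10(12) = 78
Key observation: This trace re-runs the system from the modified initial state.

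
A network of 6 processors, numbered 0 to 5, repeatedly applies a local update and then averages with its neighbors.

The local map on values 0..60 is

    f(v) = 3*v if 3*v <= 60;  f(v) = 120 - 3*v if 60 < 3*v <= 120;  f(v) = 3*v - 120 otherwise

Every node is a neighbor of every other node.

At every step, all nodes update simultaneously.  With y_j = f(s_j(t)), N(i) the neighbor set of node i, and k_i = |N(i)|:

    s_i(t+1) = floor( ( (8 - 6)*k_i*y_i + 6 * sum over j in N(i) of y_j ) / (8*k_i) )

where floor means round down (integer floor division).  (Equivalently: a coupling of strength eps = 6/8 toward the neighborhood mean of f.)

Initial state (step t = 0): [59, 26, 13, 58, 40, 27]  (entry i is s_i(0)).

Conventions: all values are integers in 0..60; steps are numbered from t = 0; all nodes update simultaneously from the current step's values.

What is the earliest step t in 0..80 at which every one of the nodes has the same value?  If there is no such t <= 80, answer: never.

Simulating step by step:
t=0: [59, 26, 13, 58, 40, 27]  (not all equal)
t=1: [40, 38, 38, 40, 34, 38]  (not all equal)
t=2: [5, 6, 6, 5, 7, 6]  (not all equal)
t=3: [17, 17, 17, 17, 17, 17]  (all equal)

Answer: 3
Key observation: Synchronization is absorbing here: once all nodes are equal they stay equal, and step 3 is the first all-equal step.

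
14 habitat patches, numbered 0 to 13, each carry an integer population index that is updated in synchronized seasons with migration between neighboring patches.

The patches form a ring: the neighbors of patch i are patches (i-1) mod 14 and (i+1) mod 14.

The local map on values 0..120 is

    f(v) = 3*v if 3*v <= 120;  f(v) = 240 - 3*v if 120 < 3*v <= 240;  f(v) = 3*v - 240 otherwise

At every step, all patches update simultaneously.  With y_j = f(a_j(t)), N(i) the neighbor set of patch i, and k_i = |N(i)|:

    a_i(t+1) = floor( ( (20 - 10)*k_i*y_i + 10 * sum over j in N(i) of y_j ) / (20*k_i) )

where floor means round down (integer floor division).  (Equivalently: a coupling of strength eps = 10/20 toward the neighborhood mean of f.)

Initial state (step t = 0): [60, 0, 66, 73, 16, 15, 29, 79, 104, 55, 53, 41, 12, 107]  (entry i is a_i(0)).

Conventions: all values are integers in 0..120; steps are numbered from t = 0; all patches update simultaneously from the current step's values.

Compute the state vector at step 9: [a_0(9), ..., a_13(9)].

Simulating step by step:
t=0: [60, 0, 66, 73, 16, 15, 29, 79, 104, 55, 53, 41, 12, 107]
t=1: [50, 25, 26, 33, 40, 56, 55, 41, 55, 75, 88, 87, 67, 64]
t=2: [75, 79, 82, 99, 102, 84, 84, 96, 70, 32, 21, 26, 36, 56]
t=3: [26, 6, 18, 46, 50, 25, 21, 34, 51, 71, 75, 81, 91, 66]
t=4: [54, 42, 57, 87, 89, 75, 75, 88, 75, 39, 15, 13, 27, 48]
t=5: [91, 93, 68, 34, 22, 18, 17, 19, 42, 73, 61, 51, 74, 87]
t=6: [31, 36, 53, 76, 72, 56, 53, 69, 76, 53, 55, 62, 36, 23]
t=7: [90, 97, 70, 32, 33, 62, 66, 39, 34, 62, 71, 72, 84, 84]
t=8: [30, 40, 51, 80, 87, 62, 63, 94, 93, 59, 33, 21, 15, 16]
t=9: [87, 104, 73, 27, 24, 45, 49, 43, 45, 66, 81, 67, 50, 57]

Answer: [87, 104, 73, 27, 24, 45, 49, 43, 45, 66, 81, 67, 50, 57]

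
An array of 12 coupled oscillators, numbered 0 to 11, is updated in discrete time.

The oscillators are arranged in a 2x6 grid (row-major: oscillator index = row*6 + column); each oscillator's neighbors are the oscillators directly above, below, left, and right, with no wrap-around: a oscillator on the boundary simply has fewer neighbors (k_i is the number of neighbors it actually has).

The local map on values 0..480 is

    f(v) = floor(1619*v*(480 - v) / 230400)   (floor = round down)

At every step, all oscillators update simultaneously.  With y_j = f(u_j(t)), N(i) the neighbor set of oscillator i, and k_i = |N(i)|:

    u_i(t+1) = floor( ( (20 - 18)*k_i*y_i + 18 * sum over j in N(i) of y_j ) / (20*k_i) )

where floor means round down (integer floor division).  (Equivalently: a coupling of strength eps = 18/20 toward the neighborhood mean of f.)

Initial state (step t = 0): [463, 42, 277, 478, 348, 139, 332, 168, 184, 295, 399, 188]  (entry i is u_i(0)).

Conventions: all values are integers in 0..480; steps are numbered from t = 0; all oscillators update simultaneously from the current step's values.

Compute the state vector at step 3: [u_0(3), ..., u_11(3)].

Answer: [239, 281, 259, 334, 261, 337, 261, 255, 325, 265, 341, 266]

Derivation:
t=0: [463, 42, 277, 478, 348, 139, 332, 168, 184, 295, 399, 188]
t=1: [218, 258, 194, 330, 202, 351, 224, 293, 382, 222, 349, 290]
t=2: [401, 392, 342, 390, 335, 383, 393, 358, 379, 319, 387, 326]
t=3: [239, 281, 259, 334, 261, 337, 261, 255, 325, 265, 341, 266]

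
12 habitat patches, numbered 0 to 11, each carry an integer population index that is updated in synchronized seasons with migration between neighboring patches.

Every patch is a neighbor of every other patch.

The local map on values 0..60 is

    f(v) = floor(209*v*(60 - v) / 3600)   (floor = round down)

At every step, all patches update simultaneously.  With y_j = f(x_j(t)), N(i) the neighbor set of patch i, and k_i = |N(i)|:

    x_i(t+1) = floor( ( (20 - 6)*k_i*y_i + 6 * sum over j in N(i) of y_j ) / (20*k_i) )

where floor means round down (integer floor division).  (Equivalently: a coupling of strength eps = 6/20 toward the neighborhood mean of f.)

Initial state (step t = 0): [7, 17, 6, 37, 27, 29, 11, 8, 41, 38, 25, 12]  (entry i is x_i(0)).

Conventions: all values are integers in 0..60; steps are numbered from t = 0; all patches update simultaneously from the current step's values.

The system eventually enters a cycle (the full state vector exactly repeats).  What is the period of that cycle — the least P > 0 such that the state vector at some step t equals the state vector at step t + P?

Simulating step by step:
t=0: [7, 17, 6, 37, 27, 29, 11, 8, 41, 38, 25, 12]
t=1: [26, 40, 24, 45, 46, 47, 33, 28, 42, 44, 46, 34]
t=2: [48, 45, 48, 40, 39, 38, 48, 49, 43, 41, 39, 48]
t=3: [35, 39, 35, 43, 44, 45, 35, 33, 41, 43, 44, 35]
t=4: [48, 46, 48, 43, 41, 41, 48, 49, 45, 43, 41, 48]
t=5: [34, 37, 34, 40, 42, 42, 34, 33, 38, 40, 42, 34]
t=6: [49, 48, 49, 46, 44, 44, 49, 49, 47, 46, 44, 49]
t=7: [32, 33, 32, 36, 38, 38, 32, 32, 34, 36, 38, 32]
t=8: [51, 50, 51, 50, 48, 48, 51, 51, 50, 50, 48, 51]
t=9: [26, 28, 26, 28, 31, 31, 26, 26, 28, 28, 31, 26]
t=10: [51, 51, 51, 51, 51, 51, 51, 51, 51, 51, 51, 51]
t=11: [26, 26, 26, 26, 26, 26, 26, 26, 26, 26, 26, 26]
t=12: [51, 51, 51, 51, 51, 51, 51, 51, 51, 51, 51, 51]

Answer: 2
Key observation: The state at step 10, [51, 51, 51, 51, 51, 51, 51, 51, 51, 51, 51, 51], reappears at step 12 — and no state repeats earlier — so the cycle the system enters has period 2.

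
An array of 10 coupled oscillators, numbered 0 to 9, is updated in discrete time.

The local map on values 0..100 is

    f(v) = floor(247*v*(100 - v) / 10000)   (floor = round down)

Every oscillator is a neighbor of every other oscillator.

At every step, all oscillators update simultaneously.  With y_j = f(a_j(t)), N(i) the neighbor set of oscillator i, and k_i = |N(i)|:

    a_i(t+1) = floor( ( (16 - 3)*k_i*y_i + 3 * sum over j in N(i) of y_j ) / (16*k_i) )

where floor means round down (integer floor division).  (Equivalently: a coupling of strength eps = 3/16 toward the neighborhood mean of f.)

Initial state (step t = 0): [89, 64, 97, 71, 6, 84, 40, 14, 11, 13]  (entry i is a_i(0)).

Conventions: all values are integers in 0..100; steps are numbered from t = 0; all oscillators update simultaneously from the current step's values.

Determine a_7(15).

Answer: a_7(15) = 59

Derivation:
t=0: [89, 64, 97, 71, 6, 84, 40, 14, 11, 13]
t=1: [25, 51, 12, 46, 17, 32, 53, 29, 25, 28]
t=2: [46, 58, 30, 58, 37, 52, 58, 49, 46, 48]
t=3: [60, 59, 52, 59, 57, 60, 59, 60, 60, 60]
t=4: [59, 59, 60, 59, 59, 59, 59, 59, 59, 59]
t=5: [59, 59, 59, 59, 59, 59, 59, 59, 59, 59]
t=6: [59, 59, 59, 59, 59, 59, 59, 59, 59, 59]
t=7: [59, 59, 59, 59, 59, 59, 59, 59, 59, 59]
t=8: [59, 59, 59, 59, 59, 59, 59, 59, 59, 59]
t=9: [59, 59, 59, 59, 59, 59, 59, 59, 59, 59]
t=10: [59, 59, 59, 59, 59, 59, 59, 59, 59, 59]
t=11: [59, 59, 59, 59, 59, 59, 59, 59, 59, 59]
t=12: [59, 59, 59, 59, 59, 59, 59, 59, 59, 59]
t=13: [59, 59, 59, 59, 59, 59, 59, 59, 59, 59]
t=14: [59, 59, 59, 59, 59, 59, 59, 59, 59, 59]
t=15: [59, 59, 59, 59, 59, 59, 59, 59, 59, 59]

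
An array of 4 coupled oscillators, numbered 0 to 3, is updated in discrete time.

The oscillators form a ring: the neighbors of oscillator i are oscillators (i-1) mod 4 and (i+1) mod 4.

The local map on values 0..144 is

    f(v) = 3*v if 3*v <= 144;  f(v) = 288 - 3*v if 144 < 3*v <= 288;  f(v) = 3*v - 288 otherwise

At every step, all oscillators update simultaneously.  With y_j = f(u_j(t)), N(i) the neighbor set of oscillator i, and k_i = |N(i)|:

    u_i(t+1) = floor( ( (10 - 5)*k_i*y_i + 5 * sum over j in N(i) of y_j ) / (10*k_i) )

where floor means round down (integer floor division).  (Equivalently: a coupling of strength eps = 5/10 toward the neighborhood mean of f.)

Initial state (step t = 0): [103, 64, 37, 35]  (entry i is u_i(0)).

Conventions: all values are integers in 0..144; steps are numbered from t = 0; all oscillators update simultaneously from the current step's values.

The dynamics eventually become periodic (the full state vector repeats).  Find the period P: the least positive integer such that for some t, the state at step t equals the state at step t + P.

Simulating step by step:
t=0: [103, 64, 37, 35]
t=1: [60, 81, 105, 85]
t=2: [73, 56, 33, 50]
t=3: [99, 102, 114, 111]
t=4: [20, 24, 42, 38]
t=5: [76, 82, 109, 103]
t=6: [45, 45, 35, 35]
t=7: [127, 127, 112, 112]
t=8: [81, 81, 59, 59]
t=9: [61, 61, 94, 94]
t=10: [80, 80, 30, 30]
t=11: [58, 58, 79, 79]
t=12: [98, 98, 66, 66]
t=13: [27, 27, 69, 69]
t=14: [81, 81, 81, 81]
t=15: [45, 45, 45, 45]
t=16: [135, 135, 135, 135]
t=17: [117, 117, 117, 117]
t=18: [63, 63, 63, 63]
t=19: [99, 99, 99, 99]
t=20: [9, 9, 9, 9]
t=21: [27, 27, 27, 27]
t=22: [81, 81, 81, 81]

Answer: 8
Key observation: The state at step 14, [81, 81, 81, 81], reappears at step 22 — and no state repeats earlier — so the cycle the system enters has period 8.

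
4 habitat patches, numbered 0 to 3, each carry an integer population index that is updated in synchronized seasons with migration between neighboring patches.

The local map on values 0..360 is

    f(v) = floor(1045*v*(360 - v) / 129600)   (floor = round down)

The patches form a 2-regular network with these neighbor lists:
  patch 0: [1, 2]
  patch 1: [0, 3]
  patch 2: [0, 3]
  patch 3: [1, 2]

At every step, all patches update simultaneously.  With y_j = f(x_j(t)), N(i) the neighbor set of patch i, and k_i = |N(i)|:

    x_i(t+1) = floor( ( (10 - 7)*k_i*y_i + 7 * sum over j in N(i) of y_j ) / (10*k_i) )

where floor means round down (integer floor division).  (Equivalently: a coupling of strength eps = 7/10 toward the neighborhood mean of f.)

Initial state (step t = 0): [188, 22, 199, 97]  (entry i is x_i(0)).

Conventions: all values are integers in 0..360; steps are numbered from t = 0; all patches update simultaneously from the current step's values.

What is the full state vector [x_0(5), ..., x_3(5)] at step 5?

Answer: [221, 221, 222, 221]

Derivation:
t=0: [188, 22, 199, 97]
t=1: [188, 180, 240, 172]
t=2: [250, 260, 251, 250]
t=3: [216, 217, 220, 216]
t=4: [249, 250, 249, 249]
t=5: [221, 221, 222, 221]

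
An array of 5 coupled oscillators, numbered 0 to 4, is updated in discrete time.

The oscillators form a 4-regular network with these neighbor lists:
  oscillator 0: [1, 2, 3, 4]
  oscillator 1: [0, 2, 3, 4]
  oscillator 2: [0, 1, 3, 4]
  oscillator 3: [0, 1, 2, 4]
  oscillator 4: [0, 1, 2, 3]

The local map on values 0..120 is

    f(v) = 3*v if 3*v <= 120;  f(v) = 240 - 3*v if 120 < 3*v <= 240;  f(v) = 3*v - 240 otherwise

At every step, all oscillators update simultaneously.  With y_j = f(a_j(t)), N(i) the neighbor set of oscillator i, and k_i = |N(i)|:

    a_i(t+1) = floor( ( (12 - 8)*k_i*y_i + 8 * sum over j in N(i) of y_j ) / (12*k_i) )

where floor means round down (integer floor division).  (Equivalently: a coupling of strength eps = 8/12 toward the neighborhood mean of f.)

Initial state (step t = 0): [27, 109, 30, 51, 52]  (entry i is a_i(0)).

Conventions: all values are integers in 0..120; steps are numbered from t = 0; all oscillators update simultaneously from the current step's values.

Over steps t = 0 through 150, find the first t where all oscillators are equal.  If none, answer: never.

Simulating step by step:
t=0: [27, 109, 30, 51, 52]  (not all equal)
t=1: [85, 86, 86, 86, 85]  (not all equal)
t=2: [16, 17, 17, 17, 16]  (not all equal)
t=3: [49, 50, 50, 50, 49]  (not all equal)
t=4: [91, 91, 91, 91, 91]  (all equal)

Answer: 4
Key observation: Synchronization is absorbing here: once all oscillators are equal they stay equal, and step 4 is the first all-equal step.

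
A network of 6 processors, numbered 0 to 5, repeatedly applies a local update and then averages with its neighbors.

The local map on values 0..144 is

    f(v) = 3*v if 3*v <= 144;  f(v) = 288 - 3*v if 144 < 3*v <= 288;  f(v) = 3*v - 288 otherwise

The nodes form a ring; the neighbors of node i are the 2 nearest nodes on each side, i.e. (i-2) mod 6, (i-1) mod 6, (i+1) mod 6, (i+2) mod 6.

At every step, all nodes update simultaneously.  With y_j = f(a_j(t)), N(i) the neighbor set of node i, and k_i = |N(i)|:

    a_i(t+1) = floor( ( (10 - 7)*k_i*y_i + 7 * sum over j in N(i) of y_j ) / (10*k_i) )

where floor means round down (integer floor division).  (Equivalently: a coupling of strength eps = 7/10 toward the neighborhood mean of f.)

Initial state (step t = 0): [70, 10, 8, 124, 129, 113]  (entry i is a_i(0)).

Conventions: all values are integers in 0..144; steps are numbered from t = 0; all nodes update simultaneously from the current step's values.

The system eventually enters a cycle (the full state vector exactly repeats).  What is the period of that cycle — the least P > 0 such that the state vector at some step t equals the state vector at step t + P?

Answer: 20
Key observation: The state at step 36, [94, 92, 92, 94, 95, 95], reappears at step 56 — and no state repeats earlier — so the cycle the system enters has period 20.

Derivation:
t=0: [70, 10, 8, 124, 129, 113]
t=1: [59, 50, 58, 60, 71, 66]
t=2: [106, 115, 109, 105, 96, 102]
t=3: [28, 37, 31, 28, 19, 25]
t=4: [84, 92, 86, 84, 75, 81]
t=5: [37, 29, 34, 37, 44, 39]
t=6: [109, 103, 107, 109, 116, 112]
t=7: [40, 34, 37, 40, 45, 42]
t=8: [118, 114, 116, 118, 123, 121]
t=9: [67, 62, 64, 67, 71, 69]
t=10: [88, 92, 90, 88, 83, 85]
t=11: [25, 20, 22, 25, 29, 27]
t=12: [73, 69, 71, 73, 78, 76]
t=13: [67, 72, 70, 67, 63, 65]
t=14: [85, 81, 83, 85, 90, 88]
t=15: [31, 36, 34, 31, 27, 29]
t=16: [94, 98, 96, 94, 89, 91]
t=17: [9, 6, 6, 9, 11, 11]
t=18: [25, 23, 23, 25, 28, 28]
t=19: [76, 73, 73, 76, 78, 78]
t=20: [61, 63, 63, 61, 58, 58]
t=21: [106, 103, 103, 106, 108, 108]
t=22: [28, 26, 26, 28, 31, 31]
t=23: [85, 82, 82, 85, 87, 87]
t=24: [34, 36, 36, 34, 31, 31]
t=25: [100, 103, 103, 100, 98, 98]
t=26: [13, 15, 15, 13, 10, 10]
t=27: [37, 40, 40, 37, 35, 35]
t=28: [112, 114, 114, 112, 109, 109]
t=29: [46, 49, 49, 46, 44, 44]
t=30: [136, 138, 138, 136, 135, 135]
t=31: [121, 122, 122, 121, 119, 119]
t=32: [73, 75, 75, 73, 72, 72]
t=33: [67, 66, 66, 67, 69, 69]
t=34: [85, 87, 87, 85, 84, 84]
t=35: [31, 30, 30, 31, 33, 33]
t=36: [94, 92, 92, 94, 95, 95]
t=37: [7, 8, 8, 7, 5, 5]
t=38: [19, 21, 21, 19, 18, 18]
t=39: [58, 59, 59, 58, 56, 56]
t=40: [115, 113, 113, 115, 116, 116]
t=41: [55, 54, 54, 55, 57, 57]
t=42: [121, 123, 123, 121, 120, 120]
t=43: [76, 77, 77, 76, 74, 74]
t=44: [61, 59, 59, 61, 62, 62]
t=45: [106, 107, 107, 106, 104, 104]
t=46: [28, 30, 30, 28, 27, 27]
t=47: [85, 86, 86, 85, 83, 83]
t=48: [34, 32, 32, 34, 35, 35]
t=49: [100, 99, 99, 100, 102, 102]
t=50: [13, 11, 11, 13, 14, 14]
t=51: [37, 36, 36, 37, 39, 39]
t=52: [112, 110, 110, 112, 113, 113]
t=53: [46, 45, 45, 46, 48, 48]
t=54: [139, 137, 137, 139, 140, 140]
t=55: [127, 126, 126, 127, 129, 129]
t=56: [94, 92, 92, 94, 95, 95]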